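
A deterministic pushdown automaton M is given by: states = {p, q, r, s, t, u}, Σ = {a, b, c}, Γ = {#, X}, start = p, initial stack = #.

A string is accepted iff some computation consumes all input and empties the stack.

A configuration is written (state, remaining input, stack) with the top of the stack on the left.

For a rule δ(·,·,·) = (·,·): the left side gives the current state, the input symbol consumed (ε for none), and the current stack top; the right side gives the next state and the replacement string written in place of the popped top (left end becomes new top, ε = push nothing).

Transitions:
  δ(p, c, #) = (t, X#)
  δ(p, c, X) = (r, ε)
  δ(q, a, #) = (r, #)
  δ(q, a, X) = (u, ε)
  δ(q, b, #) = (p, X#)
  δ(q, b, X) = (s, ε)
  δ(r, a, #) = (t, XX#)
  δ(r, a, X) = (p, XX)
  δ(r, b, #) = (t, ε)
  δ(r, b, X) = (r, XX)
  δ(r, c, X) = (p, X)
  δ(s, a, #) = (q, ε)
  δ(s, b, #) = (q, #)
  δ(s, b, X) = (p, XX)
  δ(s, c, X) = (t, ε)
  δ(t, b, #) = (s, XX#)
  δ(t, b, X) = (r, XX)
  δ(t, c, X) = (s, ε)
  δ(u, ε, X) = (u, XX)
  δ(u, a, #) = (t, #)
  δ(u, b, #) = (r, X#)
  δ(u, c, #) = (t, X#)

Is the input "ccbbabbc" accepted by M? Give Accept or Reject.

(p, ccbbabbc, #)
  read c, top #: go to t, push X# → (t, cbbabbc, X#)
  read c, top X: go to s, push ε → (s, bbabbc, #)
  read b, top #: go to q, push # → (q, babbc, #)
  read b, top #: go to p, push X# → (p, abbc, X#)
No transition applies at (p, abbc, X#); input not fully consumed.

Reject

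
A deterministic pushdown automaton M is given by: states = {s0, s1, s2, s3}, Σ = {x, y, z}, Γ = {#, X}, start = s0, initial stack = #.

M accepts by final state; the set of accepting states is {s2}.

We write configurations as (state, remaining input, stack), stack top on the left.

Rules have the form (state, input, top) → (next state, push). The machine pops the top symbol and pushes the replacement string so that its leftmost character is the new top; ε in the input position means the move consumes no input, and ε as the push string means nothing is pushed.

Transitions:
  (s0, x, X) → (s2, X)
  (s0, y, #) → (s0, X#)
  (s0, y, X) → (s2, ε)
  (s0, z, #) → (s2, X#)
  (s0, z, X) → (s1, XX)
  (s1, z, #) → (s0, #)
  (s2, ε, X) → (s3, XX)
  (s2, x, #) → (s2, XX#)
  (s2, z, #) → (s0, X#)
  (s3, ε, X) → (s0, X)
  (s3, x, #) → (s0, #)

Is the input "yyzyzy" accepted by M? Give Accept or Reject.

(s0, yyzyzy, #)
  read y, top #: go to s0, push X# → (s0, yzyzy, X#)
  read y, top X: go to s2, push ε → (s2, zyzy, #)
  read z, top #: go to s0, push X# → (s0, yzy, X#)
  read y, top X: go to s2, push ε → (s2, zy, #)
  read z, top #: go to s0, push X# → (s0, y, X#)
  read y, top X: go to s2, push ε → (s2, ε, #)
All input consumed; state s2 ∈ F.

Accept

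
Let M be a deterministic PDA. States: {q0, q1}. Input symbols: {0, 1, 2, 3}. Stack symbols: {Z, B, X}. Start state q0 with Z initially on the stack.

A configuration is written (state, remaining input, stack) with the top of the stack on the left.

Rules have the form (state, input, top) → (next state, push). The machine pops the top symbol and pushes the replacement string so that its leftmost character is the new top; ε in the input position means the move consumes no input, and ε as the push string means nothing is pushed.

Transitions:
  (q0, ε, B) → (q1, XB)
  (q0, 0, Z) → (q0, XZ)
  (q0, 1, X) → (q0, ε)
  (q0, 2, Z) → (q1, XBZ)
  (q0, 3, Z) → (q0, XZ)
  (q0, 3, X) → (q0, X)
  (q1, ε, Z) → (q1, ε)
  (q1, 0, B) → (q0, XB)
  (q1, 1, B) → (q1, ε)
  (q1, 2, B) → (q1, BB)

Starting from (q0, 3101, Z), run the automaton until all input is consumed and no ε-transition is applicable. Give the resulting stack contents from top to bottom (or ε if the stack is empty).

(q0, 3101, Z) ⊢ (q0, 101, XZ) ⊢ (q0, 01, Z) ⊢ (q0, 1, XZ) ⊢ (q0, ε, Z)
All input consumed in state q0 with stack Z.

Z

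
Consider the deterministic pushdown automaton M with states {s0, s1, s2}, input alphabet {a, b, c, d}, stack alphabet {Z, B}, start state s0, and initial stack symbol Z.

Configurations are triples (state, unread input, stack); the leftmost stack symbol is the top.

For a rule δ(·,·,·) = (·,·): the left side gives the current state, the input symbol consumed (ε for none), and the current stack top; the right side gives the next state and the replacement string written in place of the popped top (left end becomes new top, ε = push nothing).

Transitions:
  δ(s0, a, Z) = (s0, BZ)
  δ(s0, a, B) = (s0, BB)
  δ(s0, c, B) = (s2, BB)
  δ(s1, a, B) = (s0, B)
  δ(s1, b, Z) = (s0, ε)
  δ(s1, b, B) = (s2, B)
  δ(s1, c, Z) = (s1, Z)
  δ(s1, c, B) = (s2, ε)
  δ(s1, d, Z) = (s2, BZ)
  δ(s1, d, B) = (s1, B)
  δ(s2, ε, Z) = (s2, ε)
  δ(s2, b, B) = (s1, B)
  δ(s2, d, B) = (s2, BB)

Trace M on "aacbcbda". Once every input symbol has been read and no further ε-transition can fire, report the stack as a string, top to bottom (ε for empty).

(s0, aacbcbda, Z) ⊢ (s0, acbcbda, BZ) ⊢ (s0, cbcbda, BBZ) ⊢ (s2, bcbda, BBBZ) ⊢ (s1, cbda, BBBZ) ⊢ (s2, bda, BBZ) ⊢ (s1, da, BBZ) ⊢ (s1, a, BBZ) ⊢ (s0, ε, BBZ)
All input consumed in state s0 with stack BBZ.

BBZ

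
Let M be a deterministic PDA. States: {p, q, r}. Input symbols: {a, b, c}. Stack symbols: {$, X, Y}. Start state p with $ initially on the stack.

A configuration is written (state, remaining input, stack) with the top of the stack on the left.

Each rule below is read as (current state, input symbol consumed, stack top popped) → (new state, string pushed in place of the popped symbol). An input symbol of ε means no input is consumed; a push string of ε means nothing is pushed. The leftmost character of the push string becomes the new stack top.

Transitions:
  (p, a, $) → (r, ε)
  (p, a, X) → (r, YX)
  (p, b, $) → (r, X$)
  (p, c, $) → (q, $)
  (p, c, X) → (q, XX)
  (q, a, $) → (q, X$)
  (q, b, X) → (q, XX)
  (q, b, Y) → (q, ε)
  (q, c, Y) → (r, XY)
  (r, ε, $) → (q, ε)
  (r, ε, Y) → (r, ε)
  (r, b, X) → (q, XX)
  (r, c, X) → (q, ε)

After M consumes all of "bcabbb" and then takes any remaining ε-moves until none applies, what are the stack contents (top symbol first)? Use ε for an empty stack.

XXXX$

(p, bcabbb, $)
  read b, top $: go to r, push X$ → (r, cabbb, X$)
  read c, top X: go to q, push ε → (q, abbb, $)
  read a, top $: go to q, push X$ → (q, bbb, X$)
  read b, top X: go to q, push XX → (q, bb, XX$)
  read b, top X: go to q, push XX → (q, b, XXX$)
  read b, top X: go to q, push XX → (q, ε, XXXX$)
All input consumed in state q with stack XXXX$.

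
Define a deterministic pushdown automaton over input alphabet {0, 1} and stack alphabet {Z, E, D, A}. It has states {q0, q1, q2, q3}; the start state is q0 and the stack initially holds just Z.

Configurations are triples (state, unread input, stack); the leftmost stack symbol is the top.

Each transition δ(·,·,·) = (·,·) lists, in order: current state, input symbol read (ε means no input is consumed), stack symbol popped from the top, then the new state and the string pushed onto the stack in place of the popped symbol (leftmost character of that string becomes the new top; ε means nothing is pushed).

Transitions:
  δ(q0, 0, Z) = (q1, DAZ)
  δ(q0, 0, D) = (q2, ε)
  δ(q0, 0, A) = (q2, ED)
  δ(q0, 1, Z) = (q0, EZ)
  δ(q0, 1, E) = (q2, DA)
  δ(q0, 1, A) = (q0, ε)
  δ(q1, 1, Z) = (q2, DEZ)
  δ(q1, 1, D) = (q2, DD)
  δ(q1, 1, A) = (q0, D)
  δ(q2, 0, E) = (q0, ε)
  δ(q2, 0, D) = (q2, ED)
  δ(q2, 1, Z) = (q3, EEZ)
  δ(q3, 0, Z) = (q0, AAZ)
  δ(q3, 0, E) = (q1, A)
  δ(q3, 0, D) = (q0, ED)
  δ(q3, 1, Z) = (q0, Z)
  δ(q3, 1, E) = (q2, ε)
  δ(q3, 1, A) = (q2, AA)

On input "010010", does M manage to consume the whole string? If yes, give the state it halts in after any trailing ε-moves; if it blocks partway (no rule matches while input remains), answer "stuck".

(q0, 010010, Z) ⊢ (q1, 10010, DAZ) ⊢ (q2, 0010, DDAZ) ⊢ (q2, 010, EDDAZ) ⊢ (q0, 10, DDAZ)
No transition for (q0, 1, top D); M blocks with input 10 remaining.

stuck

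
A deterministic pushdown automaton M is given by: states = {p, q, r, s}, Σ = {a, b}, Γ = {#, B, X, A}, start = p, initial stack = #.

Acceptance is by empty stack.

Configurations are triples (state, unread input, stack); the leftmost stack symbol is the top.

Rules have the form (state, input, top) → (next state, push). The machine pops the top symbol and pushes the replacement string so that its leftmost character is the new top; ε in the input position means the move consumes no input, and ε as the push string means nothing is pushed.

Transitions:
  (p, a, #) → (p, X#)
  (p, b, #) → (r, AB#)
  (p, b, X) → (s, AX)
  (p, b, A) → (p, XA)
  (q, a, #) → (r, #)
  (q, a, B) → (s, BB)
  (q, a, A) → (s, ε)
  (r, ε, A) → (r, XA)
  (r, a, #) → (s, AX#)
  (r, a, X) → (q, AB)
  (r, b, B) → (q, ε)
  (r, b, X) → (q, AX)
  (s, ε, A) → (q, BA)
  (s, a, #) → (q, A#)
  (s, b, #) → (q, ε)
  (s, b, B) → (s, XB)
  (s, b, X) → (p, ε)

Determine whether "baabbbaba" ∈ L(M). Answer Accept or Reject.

(p, baabbbaba, #)
  read b, top #: go to r, push AB# → (r, aabbbaba, AB#)
  ε-move, top A: go to r, push XA → (r, aabbbaba, XAB#)
  read a, top X: go to q, push AB → (q, abbbaba, ABAB#)
  read a, top A: go to s, push ε → (s, bbbaba, BAB#)
  read b, top B: go to s, push XB → (s, bbaba, XBAB#)
  read b, top X: go to p, push ε → (p, baba, BAB#)
No transition applies at (p, baba, BAB#); input not fully consumed.

Reject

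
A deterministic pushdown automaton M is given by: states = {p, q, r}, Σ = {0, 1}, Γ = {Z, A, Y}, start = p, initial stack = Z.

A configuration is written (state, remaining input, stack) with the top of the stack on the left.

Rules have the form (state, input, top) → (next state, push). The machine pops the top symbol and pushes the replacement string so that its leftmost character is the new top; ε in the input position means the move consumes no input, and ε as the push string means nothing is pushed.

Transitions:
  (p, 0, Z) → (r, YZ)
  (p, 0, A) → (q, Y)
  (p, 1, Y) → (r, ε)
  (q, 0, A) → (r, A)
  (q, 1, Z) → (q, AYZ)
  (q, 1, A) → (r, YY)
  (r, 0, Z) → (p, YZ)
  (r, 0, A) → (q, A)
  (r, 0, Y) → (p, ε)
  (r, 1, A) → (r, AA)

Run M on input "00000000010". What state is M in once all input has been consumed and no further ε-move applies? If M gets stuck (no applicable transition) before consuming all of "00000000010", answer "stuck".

stuck

(p, 00000000010, Z) ⊢ (r, 0000000010, YZ) ⊢ (p, 000000010, Z) ⊢ (r, 00000010, YZ) ⊢ (p, 0000010, Z) ⊢ (r, 000010, YZ) ⊢ (p, 00010, Z) ⊢ (r, 0010, YZ) ⊢ (p, 010, Z) ⊢ (r, 10, YZ)
No transition for (r, 1, top Y); M blocks with input 10 remaining.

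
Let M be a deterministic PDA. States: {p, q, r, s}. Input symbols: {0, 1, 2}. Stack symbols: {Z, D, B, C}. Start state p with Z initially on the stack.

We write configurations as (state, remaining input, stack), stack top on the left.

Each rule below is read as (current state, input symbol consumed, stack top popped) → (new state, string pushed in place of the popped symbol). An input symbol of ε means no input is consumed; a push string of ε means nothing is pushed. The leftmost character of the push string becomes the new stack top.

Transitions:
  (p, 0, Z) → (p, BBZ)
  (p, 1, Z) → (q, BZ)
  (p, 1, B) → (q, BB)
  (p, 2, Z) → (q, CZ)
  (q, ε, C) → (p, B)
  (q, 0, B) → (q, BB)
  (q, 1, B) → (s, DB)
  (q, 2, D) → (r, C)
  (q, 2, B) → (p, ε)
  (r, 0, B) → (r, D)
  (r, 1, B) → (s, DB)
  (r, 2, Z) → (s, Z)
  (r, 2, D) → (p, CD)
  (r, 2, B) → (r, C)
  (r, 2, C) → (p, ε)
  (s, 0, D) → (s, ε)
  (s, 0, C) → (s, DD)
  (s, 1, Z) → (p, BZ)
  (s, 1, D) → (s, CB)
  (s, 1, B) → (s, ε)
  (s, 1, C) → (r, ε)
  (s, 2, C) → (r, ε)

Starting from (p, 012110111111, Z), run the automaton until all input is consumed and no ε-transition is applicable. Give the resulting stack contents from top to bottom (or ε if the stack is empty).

DBBZ

(p, 012110111111, Z)
  read 0, top Z: go to p, push BBZ → (p, 12110111111, BBZ)
  read 1, top B: go to q, push BB → (q, 2110111111, BBBZ)
  read 2, top B: go to p, push ε → (p, 110111111, BBZ)
  read 1, top B: go to q, push BB → (q, 10111111, BBBZ)
  read 1, top B: go to s, push DB → (s, 0111111, DBBBZ)
  read 0, top D: go to s, push ε → (s, 111111, BBBZ)
  read 1, top B: go to s, push ε → (s, 11111, BBZ)
  read 1, top B: go to s, push ε → (s, 1111, BZ)
  read 1, top B: go to s, push ε → (s, 111, Z)
  read 1, top Z: go to p, push BZ → (p, 11, BZ)
  read 1, top B: go to q, push BB → (q, 1, BBZ)
  read 1, top B: go to s, push DB → (s, ε, DBBZ)
All input consumed in state s with stack DBBZ.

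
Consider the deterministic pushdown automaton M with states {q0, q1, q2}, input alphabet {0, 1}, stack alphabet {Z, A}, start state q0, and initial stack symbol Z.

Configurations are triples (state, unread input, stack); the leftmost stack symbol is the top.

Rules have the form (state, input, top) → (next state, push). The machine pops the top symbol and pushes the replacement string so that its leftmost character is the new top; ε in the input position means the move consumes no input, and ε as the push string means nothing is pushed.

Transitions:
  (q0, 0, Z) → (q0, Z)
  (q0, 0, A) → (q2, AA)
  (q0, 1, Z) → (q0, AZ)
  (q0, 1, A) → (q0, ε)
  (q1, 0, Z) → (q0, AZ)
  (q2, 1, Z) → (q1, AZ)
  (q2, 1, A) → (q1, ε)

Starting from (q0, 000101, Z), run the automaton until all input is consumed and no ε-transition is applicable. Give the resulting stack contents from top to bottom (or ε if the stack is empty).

(q0, 000101, Z)
  read 0, top Z: go to q0, push Z → (q0, 00101, Z)
  read 0, top Z: go to q0, push Z → (q0, 0101, Z)
  read 0, top Z: go to q0, push Z → (q0, 101, Z)
  read 1, top Z: go to q0, push AZ → (q0, 01, AZ)
  read 0, top A: go to q2, push AA → (q2, 1, AAZ)
  read 1, top A: go to q1, push ε → (q1, ε, AZ)
All input consumed in state q1 with stack AZ.

AZ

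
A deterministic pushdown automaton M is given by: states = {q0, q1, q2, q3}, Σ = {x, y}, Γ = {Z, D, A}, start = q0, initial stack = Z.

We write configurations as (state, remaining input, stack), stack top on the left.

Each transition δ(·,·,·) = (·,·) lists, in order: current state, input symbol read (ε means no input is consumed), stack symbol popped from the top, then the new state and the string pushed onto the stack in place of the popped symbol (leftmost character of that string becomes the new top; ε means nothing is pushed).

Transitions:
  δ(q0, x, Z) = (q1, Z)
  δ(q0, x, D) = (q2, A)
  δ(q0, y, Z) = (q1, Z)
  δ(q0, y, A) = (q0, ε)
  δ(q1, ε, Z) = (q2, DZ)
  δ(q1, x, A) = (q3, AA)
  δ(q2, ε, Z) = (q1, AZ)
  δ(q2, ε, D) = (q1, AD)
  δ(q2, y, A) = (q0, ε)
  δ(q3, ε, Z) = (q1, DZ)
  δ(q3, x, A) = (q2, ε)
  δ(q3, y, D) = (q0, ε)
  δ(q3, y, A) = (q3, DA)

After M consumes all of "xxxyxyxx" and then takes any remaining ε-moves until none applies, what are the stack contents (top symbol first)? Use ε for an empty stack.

(q0, xxxyxyxx, Z)
  read x, top Z: go to q1, push Z → (q1, xxyxyxx, Z)
  ε-move, top Z: go to q2, push DZ → (q2, xxyxyxx, DZ)
  ε-move, top D: go to q1, push AD → (q1, xxyxyxx, ADZ)
  read x, top A: go to q3, push AA → (q3, xyxyxx, AADZ)
  read x, top A: go to q2, push ε → (q2, yxyxx, ADZ)
  read y, top A: go to q0, push ε → (q0, xyxx, DZ)
  read x, top D: go to q2, push A → (q2, yxx, AZ)
  read y, top A: go to q0, push ε → (q0, xx, Z)
  read x, top Z: go to q1, push Z → (q1, x, Z)
  ε-move, top Z: go to q2, push DZ → (q2, x, DZ)
  ε-move, top D: go to q1, push AD → (q1, x, ADZ)
  read x, top A: go to q3, push AA → (q3, ε, AADZ)
All input consumed in state q3 with stack AADZ.

AADZ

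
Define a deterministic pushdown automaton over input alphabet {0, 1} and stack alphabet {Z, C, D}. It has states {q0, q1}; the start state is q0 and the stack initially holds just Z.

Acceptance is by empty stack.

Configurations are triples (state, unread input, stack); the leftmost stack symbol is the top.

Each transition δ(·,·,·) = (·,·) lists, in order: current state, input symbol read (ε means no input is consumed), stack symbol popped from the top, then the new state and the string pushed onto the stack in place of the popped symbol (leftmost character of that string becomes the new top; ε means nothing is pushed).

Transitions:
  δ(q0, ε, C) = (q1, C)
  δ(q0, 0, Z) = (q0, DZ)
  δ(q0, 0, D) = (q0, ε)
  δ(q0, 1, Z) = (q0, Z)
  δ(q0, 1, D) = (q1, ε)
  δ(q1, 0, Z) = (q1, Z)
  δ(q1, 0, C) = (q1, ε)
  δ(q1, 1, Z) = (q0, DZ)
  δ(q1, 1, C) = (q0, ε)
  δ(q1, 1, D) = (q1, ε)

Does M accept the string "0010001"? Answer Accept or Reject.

(q0, 0010001, Z) ⊢ (q0, 010001, DZ) ⊢ (q0, 10001, Z) ⊢ (q0, 0001, Z) ⊢ (q0, 001, DZ) ⊢ (q0, 01, Z) ⊢ (q0, 1, DZ) ⊢ (q1, ε, Z)
All input consumed; stack is Z, not empty, and no further ε-move applies.

Reject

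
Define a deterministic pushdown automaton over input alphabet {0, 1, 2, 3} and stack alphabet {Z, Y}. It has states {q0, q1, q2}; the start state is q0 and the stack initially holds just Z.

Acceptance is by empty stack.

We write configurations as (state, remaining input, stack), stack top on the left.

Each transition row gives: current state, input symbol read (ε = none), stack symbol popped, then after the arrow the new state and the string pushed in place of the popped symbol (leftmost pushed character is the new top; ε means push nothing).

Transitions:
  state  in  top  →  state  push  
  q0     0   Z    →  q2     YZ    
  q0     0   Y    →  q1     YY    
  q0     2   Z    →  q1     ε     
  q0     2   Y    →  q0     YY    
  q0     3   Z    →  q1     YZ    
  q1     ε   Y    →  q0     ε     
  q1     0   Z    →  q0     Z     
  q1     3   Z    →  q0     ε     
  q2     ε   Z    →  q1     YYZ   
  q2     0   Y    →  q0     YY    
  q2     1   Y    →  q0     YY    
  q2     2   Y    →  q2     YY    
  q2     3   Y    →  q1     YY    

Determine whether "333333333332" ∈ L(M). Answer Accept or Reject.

(q0, 333333333332, Z)
  read 3, top Z: go to q1, push YZ → (q1, 33333333332, YZ)
  ε-move, top Y: go to q0, push ε → (q0, 33333333332, Z)
  read 3, top Z: go to q1, push YZ → (q1, 3333333332, YZ)
  ε-move, top Y: go to q0, push ε → (q0, 3333333332, Z)
  read 3, top Z: go to q1, push YZ → (q1, 333333332, YZ)
  ε-move, top Y: go to q0, push ε → (q0, 333333332, Z)
  read 3, top Z: go to q1, push YZ → (q1, 33333332, YZ)
  ε-move, top Y: go to q0, push ε → (q0, 33333332, Z)
  read 3, top Z: go to q1, push YZ → (q1, 3333332, YZ)
  ε-move, top Y: go to q0, push ε → (q0, 3333332, Z)
  read 3, top Z: go to q1, push YZ → (q1, 333332, YZ)
  ε-move, top Y: go to q0, push ε → (q0, 333332, Z)
  read 3, top Z: go to q1, push YZ → (q1, 33332, YZ)
  ε-move, top Y: go to q0, push ε → (q0, 33332, Z)
  read 3, top Z: go to q1, push YZ → (q1, 3332, YZ)
  ε-move, top Y: go to q0, push ε → (q0, 3332, Z)
  read 3, top Z: go to q1, push YZ → (q1, 332, YZ)
  ε-move, top Y: go to q0, push ε → (q0, 332, Z)
  read 3, top Z: go to q1, push YZ → (q1, 32, YZ)
  ε-move, top Y: go to q0, push ε → (q0, 32, Z)
  read 3, top Z: go to q1, push YZ → (q1, 2, YZ)
  ε-move, top Y: go to q0, push ε → (q0, 2, Z)
  read 2, top Z: go to q1, push ε → (q1, ε, ε)
All input consumed and the stack is empty.

Accept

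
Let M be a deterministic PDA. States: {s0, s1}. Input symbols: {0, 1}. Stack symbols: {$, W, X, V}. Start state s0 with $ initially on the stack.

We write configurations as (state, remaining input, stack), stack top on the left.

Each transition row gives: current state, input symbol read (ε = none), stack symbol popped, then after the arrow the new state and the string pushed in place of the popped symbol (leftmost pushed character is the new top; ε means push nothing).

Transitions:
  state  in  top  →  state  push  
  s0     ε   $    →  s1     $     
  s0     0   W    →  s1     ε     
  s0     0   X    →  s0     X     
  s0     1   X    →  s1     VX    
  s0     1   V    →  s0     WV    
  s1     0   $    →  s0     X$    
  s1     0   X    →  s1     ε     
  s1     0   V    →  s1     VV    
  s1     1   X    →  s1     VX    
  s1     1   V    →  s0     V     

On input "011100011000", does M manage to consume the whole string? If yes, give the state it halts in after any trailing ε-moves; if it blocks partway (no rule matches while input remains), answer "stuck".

(s0, 011100011000, $) ⊢ (s1, 011100011000, $) ⊢ (s0, 11100011000, X$) ⊢ (s1, 1100011000, VX$) ⊢ (s0, 100011000, VX$) ⊢ (s0, 00011000, WVX$) ⊢ (s1, 0011000, VX$) ⊢ (s1, 011000, VVX$) ⊢ (s1, 11000, VVVX$) ⊢ (s0, 1000, VVVX$) ⊢ (s0, 000, WVVVX$) ⊢ (s1, 00, VVVX$) ⊢ (s1, 0, VVVVX$) ⊢ (s1, ε, VVVVVX$)
All input consumed; M is in state s1.

s1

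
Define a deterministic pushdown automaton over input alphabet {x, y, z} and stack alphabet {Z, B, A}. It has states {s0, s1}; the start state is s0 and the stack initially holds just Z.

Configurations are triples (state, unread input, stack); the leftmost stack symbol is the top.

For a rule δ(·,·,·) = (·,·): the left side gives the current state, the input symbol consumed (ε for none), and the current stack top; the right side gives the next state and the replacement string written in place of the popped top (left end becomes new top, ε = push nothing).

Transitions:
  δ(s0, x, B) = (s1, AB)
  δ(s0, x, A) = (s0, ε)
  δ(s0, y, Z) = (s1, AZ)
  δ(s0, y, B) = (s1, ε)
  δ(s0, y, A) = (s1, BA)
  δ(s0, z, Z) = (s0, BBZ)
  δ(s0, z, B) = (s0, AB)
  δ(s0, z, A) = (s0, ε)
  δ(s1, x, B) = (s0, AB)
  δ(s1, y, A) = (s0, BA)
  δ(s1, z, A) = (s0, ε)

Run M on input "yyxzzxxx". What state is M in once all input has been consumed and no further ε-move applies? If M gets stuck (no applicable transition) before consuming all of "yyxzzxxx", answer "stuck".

(s0, yyxzzxxx, Z)
  read y, top Z: go to s1, push AZ → (s1, yxzzxxx, AZ)
  read y, top A: go to s0, push BA → (s0, xzzxxx, BAZ)
  read x, top B: go to s1, push AB → (s1, zzxxx, ABAZ)
  read z, top A: go to s0, push ε → (s0, zxxx, BAZ)
  read z, top B: go to s0, push AB → (s0, xxx, ABAZ)
  read x, top A: go to s0, push ε → (s0, xx, BAZ)
  read x, top B: go to s1, push AB → (s1, x, ABAZ)
No transition for (s1, x, top A); M blocks with input x remaining.

stuck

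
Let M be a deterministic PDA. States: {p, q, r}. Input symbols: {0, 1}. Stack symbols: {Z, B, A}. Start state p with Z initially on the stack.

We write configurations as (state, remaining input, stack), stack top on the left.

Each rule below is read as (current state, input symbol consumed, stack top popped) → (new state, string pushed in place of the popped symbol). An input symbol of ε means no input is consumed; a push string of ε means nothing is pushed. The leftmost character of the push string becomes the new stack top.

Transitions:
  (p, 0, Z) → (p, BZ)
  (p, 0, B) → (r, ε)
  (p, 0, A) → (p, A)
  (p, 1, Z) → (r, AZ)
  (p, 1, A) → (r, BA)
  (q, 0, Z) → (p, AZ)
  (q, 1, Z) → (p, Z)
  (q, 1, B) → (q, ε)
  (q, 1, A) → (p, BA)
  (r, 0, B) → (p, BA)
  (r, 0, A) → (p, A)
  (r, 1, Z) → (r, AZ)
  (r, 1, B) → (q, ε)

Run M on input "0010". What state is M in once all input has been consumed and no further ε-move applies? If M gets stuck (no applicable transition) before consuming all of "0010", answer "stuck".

p

(p, 0010, Z)
  read 0, top Z: go to p, push BZ → (p, 010, BZ)
  read 0, top B: go to r, push ε → (r, 10, Z)
  read 1, top Z: go to r, push AZ → (r, 0, AZ)
  read 0, top A: go to p, push A → (p, ε, AZ)
All input consumed; M is in state p.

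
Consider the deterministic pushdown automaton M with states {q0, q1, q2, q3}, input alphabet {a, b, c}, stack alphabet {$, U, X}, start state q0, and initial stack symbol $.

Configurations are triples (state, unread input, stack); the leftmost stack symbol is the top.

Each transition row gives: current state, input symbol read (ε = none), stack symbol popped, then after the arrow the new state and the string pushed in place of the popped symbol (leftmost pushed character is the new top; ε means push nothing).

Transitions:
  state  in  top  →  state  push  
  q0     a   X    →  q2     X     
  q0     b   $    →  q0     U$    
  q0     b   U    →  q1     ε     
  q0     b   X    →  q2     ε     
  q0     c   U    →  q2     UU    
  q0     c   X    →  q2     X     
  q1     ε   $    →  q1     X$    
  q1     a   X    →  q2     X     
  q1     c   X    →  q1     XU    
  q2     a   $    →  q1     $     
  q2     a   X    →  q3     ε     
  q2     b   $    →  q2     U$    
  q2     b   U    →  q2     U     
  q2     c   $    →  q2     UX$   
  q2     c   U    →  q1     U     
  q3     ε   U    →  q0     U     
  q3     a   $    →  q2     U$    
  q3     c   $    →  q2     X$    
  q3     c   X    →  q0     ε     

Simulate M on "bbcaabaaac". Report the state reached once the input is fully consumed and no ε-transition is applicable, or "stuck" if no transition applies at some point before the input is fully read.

(q0, bbcaabaaac, $) ⊢ (q0, bcaabaaac, U$) ⊢ (q1, caabaaac, $) ⊢ (q1, caabaaac, X$) ⊢ (q1, aabaaac, XU$) ⊢ (q2, abaaac, XU$) ⊢ (q3, baaac, U$) ⊢ (q0, baaac, U$) ⊢ (q1, aaac, $) ⊢ (q1, aaac, X$) ⊢ (q2, aac, X$) ⊢ (q3, ac, $) ⊢ (q2, c, U$) ⊢ (q1, ε, U$)
All input consumed; M is in state q1.

q1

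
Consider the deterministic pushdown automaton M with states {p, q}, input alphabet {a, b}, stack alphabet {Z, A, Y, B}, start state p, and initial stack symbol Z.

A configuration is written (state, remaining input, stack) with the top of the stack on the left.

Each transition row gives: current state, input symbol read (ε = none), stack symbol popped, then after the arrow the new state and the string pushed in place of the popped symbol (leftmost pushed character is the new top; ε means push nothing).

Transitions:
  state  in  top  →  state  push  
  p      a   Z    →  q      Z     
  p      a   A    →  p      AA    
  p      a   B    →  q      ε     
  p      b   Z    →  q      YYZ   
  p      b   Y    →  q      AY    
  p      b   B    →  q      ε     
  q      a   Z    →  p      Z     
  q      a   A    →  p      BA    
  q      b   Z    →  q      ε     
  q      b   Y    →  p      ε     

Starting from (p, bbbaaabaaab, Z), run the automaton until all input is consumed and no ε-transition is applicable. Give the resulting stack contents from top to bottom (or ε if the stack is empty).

(p, bbbaaabaaab, Z)
  read b, top Z: go to q, push YYZ → (q, bbaaabaaab, YYZ)
  read b, top Y: go to p, push ε → (p, baaabaaab, YZ)
  read b, top Y: go to q, push AY → (q, aaabaaab, AYZ)
  read a, top A: go to p, push BA → (p, aabaaab, BAYZ)
  read a, top B: go to q, push ε → (q, abaaab, AYZ)
  read a, top A: go to p, push BA → (p, baaab, BAYZ)
  read b, top B: go to q, push ε → (q, aaab, AYZ)
  read a, top A: go to p, push BA → (p, aab, BAYZ)
  read a, top B: go to q, push ε → (q, ab, AYZ)
  read a, top A: go to p, push BA → (p, b, BAYZ)
  read b, top B: go to q, push ε → (q, ε, AYZ)
All input consumed in state q with stack AYZ.

AYZ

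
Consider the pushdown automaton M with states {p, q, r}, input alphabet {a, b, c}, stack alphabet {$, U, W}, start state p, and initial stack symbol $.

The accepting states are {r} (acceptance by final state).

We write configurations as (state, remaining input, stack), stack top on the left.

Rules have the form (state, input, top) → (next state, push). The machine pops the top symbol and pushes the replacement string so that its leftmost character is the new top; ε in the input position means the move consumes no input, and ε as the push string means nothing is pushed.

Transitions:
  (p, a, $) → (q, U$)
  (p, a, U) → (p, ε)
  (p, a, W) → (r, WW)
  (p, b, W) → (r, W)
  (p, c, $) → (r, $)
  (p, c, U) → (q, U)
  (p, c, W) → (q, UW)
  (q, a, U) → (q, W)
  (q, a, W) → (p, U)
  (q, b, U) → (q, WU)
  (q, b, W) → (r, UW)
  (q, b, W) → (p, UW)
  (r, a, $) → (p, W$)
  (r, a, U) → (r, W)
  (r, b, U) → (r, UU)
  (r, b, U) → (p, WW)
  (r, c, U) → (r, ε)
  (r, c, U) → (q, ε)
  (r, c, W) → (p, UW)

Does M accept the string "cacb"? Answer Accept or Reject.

No computation consumes all input and reaches a final state.

Reject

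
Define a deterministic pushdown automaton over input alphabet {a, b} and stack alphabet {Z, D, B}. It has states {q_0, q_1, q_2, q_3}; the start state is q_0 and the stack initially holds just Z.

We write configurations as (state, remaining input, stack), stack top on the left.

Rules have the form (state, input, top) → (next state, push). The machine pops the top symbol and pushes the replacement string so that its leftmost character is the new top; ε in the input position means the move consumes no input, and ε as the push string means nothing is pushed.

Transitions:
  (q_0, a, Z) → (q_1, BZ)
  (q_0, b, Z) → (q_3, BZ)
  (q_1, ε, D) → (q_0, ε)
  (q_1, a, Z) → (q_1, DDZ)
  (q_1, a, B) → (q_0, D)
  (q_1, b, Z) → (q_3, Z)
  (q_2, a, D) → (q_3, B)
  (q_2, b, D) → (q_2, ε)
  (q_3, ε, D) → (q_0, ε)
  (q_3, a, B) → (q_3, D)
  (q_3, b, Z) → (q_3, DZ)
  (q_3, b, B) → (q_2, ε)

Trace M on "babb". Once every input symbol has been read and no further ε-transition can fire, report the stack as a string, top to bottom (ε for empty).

Z

(q_0, babb, Z)
  read b, top Z: go to q_3, push BZ → (q_3, abb, BZ)
  read a, top B: go to q_3, push D → (q_3, bb, DZ)
  ε-move, top D: go to q_0, push ε → (q_0, bb, Z)
  read b, top Z: go to q_3, push BZ → (q_3, b, BZ)
  read b, top B: go to q_2, push ε → (q_2, ε, Z)
All input consumed in state q_2 with stack Z.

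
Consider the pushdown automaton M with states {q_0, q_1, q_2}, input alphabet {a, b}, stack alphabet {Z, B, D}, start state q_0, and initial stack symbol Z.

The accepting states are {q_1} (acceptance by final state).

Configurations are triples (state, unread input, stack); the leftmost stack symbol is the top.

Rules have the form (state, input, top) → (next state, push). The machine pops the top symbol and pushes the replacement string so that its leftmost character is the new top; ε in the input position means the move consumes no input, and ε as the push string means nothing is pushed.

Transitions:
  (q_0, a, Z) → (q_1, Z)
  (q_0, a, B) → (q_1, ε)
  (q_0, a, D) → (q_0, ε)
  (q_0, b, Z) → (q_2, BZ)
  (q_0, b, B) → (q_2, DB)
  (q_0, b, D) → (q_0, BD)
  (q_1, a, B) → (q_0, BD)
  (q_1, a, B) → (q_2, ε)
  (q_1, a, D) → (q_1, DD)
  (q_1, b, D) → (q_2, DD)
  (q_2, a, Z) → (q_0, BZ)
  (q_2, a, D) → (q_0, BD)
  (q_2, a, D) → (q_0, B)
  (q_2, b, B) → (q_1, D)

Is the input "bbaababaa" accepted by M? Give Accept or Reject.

Accept

One accepting computation: (q_0, bbaababaa, Z) ⊢ (q_2, baababaa, BZ) ⊢ (q_1, aababaa, DZ) ⊢ (q_1, ababaa, DDZ) ⊢ (q_1, babaa, DDDZ) ⊢ (q_2, abaa, DDDDZ) ⊢ (q_0, baa, BDDDDZ) ⊢ (q_2, aa, DBDDDDZ) ⊢ (q_0, a, BDBDDDDZ) ⊢ (q_1, ε, DBDDDDZ)
All input consumed and state q_1 ∈ F.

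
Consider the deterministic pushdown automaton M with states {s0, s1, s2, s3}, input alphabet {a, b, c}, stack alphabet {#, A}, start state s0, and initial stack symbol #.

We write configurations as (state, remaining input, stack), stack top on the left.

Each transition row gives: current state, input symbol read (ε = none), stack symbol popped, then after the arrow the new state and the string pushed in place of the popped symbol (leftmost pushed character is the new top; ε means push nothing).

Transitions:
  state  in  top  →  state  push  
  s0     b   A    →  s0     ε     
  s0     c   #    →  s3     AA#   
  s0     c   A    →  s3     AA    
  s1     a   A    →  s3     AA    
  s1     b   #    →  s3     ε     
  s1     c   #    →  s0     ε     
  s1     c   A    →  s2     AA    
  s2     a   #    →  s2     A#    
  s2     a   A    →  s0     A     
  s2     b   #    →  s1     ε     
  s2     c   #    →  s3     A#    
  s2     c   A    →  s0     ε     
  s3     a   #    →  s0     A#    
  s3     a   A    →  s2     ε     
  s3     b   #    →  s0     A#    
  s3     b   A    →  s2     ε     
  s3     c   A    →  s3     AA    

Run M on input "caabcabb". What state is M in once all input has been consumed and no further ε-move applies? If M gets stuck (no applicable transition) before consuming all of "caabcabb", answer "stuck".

stuck

(s0, caabcabb, #) ⊢ (s3, aabcabb, AA#) ⊢ (s2, abcabb, A#) ⊢ (s0, bcabb, A#) ⊢ (s0, cabb, #) ⊢ (s3, abb, AA#) ⊢ (s2, bb, A#)
No transition for (s2, b, top A); M blocks with input bb remaining.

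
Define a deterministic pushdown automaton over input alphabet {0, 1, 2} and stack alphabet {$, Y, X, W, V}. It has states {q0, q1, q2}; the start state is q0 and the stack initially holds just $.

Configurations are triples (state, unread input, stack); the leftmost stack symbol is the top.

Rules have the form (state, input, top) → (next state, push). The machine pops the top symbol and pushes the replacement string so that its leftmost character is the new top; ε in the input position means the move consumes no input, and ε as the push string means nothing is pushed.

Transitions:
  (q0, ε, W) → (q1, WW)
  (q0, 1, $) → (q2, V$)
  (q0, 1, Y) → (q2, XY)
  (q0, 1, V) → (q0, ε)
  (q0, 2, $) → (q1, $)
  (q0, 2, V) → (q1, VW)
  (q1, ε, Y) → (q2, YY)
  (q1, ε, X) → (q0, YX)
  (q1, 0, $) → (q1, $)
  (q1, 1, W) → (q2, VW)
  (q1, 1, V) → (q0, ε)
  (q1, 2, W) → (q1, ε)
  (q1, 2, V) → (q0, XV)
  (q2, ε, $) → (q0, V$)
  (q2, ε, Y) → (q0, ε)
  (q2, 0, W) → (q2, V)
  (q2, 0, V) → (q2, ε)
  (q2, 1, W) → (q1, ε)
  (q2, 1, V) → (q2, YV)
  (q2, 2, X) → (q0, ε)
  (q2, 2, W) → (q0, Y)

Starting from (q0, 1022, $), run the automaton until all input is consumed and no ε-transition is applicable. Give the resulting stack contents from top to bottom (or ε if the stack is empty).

XVW$

(q0, 1022, $) ⊢ (q2, 022, V$) ⊢ (q2, 22, $) ⊢ (q0, 22, V$) ⊢ (q1, 2, VW$) ⊢ (q0, ε, XVW$)
All input consumed in state q0 with stack XVW$.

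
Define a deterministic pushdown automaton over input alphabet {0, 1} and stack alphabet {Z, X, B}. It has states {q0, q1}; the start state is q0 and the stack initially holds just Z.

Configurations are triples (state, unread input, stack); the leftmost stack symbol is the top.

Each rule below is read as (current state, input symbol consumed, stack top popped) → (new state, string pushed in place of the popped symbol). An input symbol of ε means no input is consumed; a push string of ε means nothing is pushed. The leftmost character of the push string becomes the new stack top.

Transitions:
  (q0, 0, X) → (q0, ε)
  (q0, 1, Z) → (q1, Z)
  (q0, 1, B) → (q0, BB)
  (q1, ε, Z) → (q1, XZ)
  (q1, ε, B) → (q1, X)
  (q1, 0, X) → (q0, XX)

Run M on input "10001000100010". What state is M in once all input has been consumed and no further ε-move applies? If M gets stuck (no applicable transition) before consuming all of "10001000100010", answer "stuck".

q0

(q0, 10001000100010, Z) ⊢ (q1, 0001000100010, Z) ⊢ (q1, 0001000100010, XZ) ⊢ (q0, 001000100010, XXZ) ⊢ (q0, 01000100010, XZ) ⊢ (q0, 1000100010, Z) ⊢ (q1, 000100010, Z) ⊢ (q1, 000100010, XZ) ⊢ (q0, 00100010, XXZ) ⊢ (q0, 0100010, XZ) ⊢ (q0, 100010, Z) ⊢ (q1, 00010, Z) ⊢ (q1, 00010, XZ) ⊢ (q0, 0010, XXZ) ⊢ (q0, 010, XZ) ⊢ (q0, 10, Z) ⊢ (q1, 0, Z) ⊢ (q1, 0, XZ) ⊢ (q0, ε, XXZ)
All input consumed; M is in state q0.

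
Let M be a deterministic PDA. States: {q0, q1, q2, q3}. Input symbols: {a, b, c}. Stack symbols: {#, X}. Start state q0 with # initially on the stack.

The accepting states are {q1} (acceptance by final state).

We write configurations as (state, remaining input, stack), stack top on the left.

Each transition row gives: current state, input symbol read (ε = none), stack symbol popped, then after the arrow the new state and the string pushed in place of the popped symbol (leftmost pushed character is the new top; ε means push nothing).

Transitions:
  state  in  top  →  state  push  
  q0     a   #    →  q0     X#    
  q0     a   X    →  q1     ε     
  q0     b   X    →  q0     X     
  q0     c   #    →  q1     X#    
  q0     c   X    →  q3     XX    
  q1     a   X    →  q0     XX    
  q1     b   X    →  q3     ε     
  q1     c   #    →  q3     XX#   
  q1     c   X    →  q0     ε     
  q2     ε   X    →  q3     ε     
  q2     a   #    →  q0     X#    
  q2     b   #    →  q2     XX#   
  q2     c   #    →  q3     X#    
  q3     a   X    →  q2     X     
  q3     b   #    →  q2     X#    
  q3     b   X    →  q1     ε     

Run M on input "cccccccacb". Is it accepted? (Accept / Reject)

(q0, cccccccacb, #)
  read c, top #: go to q1, push X# → (q1, ccccccacb, X#)
  read c, top X: go to q0, push ε → (q0, cccccacb, #)
  read c, top #: go to q1, push X# → (q1, ccccacb, X#)
  read c, top X: go to q0, push ε → (q0, cccacb, #)
  read c, top #: go to q1, push X# → (q1, ccacb, X#)
  read c, top X: go to q0, push ε → (q0, cacb, #)
  read c, top #: go to q1, push X# → (q1, acb, X#)
  read a, top X: go to q0, push XX → (q0, cb, XX#)
  read c, top X: go to q3, push XX → (q3, b, XXX#)
  read b, top X: go to q1, push ε → (q1, ε, XX#)
All input consumed; state q1 ∈ F.

Accept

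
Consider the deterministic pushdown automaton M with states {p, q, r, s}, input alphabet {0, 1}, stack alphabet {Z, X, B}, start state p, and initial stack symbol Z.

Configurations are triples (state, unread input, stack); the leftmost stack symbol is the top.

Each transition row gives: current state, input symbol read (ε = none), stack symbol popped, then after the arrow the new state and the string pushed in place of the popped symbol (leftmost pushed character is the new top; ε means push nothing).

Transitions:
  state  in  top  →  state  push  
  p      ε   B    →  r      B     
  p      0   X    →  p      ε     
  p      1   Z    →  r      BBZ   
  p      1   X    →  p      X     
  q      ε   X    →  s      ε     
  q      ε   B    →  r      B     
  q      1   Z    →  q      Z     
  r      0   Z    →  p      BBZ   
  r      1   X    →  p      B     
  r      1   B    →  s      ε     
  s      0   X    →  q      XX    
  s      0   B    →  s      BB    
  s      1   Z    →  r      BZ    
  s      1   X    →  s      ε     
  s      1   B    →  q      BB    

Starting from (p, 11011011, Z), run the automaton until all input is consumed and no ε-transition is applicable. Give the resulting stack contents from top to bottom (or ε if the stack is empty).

(p, 11011011, Z) ⊢ (r, 1011011, BBZ) ⊢ (s, 011011, BZ) ⊢ (s, 11011, BBZ) ⊢ (q, 1011, BBBZ) ⊢ (r, 1011, BBBZ) ⊢ (s, 011, BBZ) ⊢ (s, 11, BBBZ) ⊢ (q, 1, BBBBZ) ⊢ (r, 1, BBBBZ) ⊢ (s, ε, BBBZ)
All input consumed in state s with stack BBBZ.

BBBZ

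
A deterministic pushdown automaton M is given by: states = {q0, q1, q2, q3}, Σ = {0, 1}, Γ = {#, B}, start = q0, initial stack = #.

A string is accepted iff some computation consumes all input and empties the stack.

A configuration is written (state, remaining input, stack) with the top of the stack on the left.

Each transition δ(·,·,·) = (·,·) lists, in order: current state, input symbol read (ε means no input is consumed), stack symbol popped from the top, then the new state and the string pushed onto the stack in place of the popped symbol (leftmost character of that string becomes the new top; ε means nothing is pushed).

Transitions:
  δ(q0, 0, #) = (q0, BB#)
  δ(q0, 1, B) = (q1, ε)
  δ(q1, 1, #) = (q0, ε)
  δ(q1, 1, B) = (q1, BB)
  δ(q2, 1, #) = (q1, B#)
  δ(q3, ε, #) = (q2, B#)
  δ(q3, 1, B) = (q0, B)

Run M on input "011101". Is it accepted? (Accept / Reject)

(q0, 011101, #) ⊢ (q0, 11101, BB#) ⊢ (q1, 1101, B#) ⊢ (q1, 101, BB#) ⊢ (q1, 01, BBB#)
No transition applies at (q1, 01, BBB#); input not fully consumed.

Reject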